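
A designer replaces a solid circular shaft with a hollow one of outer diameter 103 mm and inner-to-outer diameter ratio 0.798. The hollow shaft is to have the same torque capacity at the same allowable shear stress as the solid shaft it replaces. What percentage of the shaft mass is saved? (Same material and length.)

Equal τ_max and T ⇒ the solid shaft needs d_s³ = d_o³(1−k⁴), so d_s = 103·(1−0.798⁴)^(1/3) = 86.61 mm.
Area ratio A_h/A_s = d_o²(1−k²)/d_s² = (1−k²)/(1−k⁴)^(2/3) = 0.5137.
Mass saving = 1 − 0.5137 = 48.6 %.

48.6 %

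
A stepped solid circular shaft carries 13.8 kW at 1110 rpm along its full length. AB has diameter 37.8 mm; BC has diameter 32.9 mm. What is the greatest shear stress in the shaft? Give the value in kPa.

17000 kPa

ω = 2π·1110/60 = 116.2 rad/s, so T = P/ω = 13.8×10³ / 116.2 = 118.7 N·m.
Under the same torque, τ_max = 16T/(πd³) is largest where d is smallest — segment BC (d = 32.9 mm).
τ_max = 16·118.7/(π·(0.0329)³) = 1.698×10^7 Pa.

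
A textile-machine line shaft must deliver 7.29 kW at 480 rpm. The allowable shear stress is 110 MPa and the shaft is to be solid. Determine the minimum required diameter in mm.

ω = 2π·480/60 = 50.27 rad/s, so T = P/ω = 7.29×10³ / 50.27 = 145.0 N·m.
For a solid shaft τ_max = 16T/(πd³), so d = (16T/(π τ_allow))^(1/3) = (16·145.0/(π·1.10×10^8))^(1/3) = 0.01887 m.

18.9 mm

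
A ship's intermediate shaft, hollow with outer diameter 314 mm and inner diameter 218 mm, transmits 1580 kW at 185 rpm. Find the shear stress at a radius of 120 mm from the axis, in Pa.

ω = 2π·185/60 = 19.37 rad/s, so T = P/ω = 1580×10³ / 19.37 = 81560 N·m.
J = π(d_o⁴ − d_i⁴)/32 = π(0.314⁴ − 0.218⁴)/32 = 7.326×10^-4 m⁴.
Shear stress varies linearly with radius: τ = T·r/J = 81560 × 0.120 / 7.326×10^-4 = 1.336×10^7 Pa.

1.34e7 Pa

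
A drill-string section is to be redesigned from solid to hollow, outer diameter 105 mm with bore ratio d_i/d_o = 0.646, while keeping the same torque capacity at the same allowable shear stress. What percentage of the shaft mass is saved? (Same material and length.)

33.8 %

Equal τ_max and T ⇒ the solid shaft needs d_s³ = d_o³(1−k⁴), so d_s = 105·(1−0.646⁴)^(1/3) = 98.51 mm.
Area ratio A_h/A_s = d_o²(1−k²)/d_s² = (1−k²)/(1−k⁴)^(2/3) = 0.6620.
Mass saving = 1 − 0.6620 = 33.8 %.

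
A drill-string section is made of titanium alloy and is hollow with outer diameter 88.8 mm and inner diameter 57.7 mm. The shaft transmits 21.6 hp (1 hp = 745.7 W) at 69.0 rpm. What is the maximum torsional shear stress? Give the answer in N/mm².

19.7 N/mm²

ω = 2π·69.0/60 = 7.226 rad/s, so T = P/ω = 21.6×745.7 / 7.226 = 2229 N·m.
J = π(d_o⁴ − d_i⁴)/32 = π(0.0888⁴ − 0.0577⁴)/32 = 5.016×10^-6 m⁴.
τ_max = T·r/J = 2229 × 0.0444 / 5.016×10^-6 = 1.973×10^7 Pa.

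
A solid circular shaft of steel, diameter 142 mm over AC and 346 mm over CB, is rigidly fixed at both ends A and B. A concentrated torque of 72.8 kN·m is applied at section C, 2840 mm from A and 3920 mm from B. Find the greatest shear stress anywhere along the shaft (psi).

Compatibility: T_A·a/J_AC = T_B·b/J_CB with T_A + T_B = T₀.
J_AC = 3.99×10^-5 m⁴, J_CB = 1.41×10^-3 m⁴, so T_A = T₀·(J_AC/a)/((J_AC/a)+(J_CB/b)) = 2743 N·m, T_B = 70060 N·m.
τ in each portion: τ_AC = 4.88×10^6 Pa, τ_CB = 8.61×10^6 Pa; maximum is in CB.
τ_max = T_CB·r/J = 70060·0.173/1.41×10^-3 = 8.614×10^6 Pa.

1250 psi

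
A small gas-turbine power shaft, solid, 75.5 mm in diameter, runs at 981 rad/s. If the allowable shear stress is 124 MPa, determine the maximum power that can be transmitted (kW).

J = πd⁴/32 = π(0.0755)⁴/32 = 3.190×10^-6 m⁴.
T_max = τ_allow·J/r = 1.24×10^8 × 3.190×10^-6 / 0.0377 = 10480 N·m.
ω = 981 rad/s, so P_max = T_max·ω = 1.028×10^7 W.

10300 kW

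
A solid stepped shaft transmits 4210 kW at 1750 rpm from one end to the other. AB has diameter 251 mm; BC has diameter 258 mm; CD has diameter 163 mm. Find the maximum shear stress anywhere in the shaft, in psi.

3920 psi

ω = 2π·1750/60 = 183.3 rad/s, so T = P/ω = 4210×10³ / 183.3 = 22970 N·m.
Under the same torque, τ_max = 16T/(πd³) is largest where d is smallest — segment CD (d = 163 mm).
τ_max = 16·22970/(π·(0.163)³) = 2.702×10^7 Pa.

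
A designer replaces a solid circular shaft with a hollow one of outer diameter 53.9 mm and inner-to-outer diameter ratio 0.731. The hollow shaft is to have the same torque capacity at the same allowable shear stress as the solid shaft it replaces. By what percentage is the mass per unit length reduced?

41.7 %

Equal τ_max and T ⇒ the solid shaft needs d_s³ = d_o³(1−k⁴), so d_s = 53.9·(1−0.731⁴)^(1/3) = 48.19 mm.
Area ratio A_h/A_s = d_o²(1−k²)/d_s² = (1−k²)/(1−k⁴)^(2/3) = 0.5826.
Mass saving = 1 − 0.5826 = 41.7 %.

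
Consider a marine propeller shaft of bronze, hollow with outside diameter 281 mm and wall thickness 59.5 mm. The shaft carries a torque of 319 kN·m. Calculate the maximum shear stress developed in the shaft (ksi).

11.9 ksi

J = π(d_o⁴ − d_i⁴)/32 = π(0.281⁴ − 0.162⁴)/32 = 5.445×10^-4 m⁴.
τ_max = T·r/J = 319000 × 0.141 / 5.445×10^-4 = 8.232×10^7 Pa.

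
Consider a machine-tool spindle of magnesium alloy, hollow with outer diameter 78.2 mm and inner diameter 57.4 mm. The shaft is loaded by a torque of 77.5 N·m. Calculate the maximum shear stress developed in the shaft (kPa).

J = π(d_o⁴ − d_i⁴)/32 = π(0.0782⁴ − 0.0574⁴)/32 = 2.606×10^-6 m⁴.
τ_max = T·r/J = 77.50 × 0.0391 / 2.606×10^-6 = 1.163×10^6 Pa.

1160 kPa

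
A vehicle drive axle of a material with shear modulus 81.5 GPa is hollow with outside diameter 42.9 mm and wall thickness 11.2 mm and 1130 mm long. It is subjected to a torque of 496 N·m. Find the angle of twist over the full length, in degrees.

J = π(d_o⁴ − d_i⁴)/32 = π(0.0429⁴ − 0.0205⁴)/32 = 3.152×10^-7 m⁴.
θ = T·L/(G·J) = 496.0 × 1.13 / (81.5×10⁹ × 3.152×10^-7) = 0.02182 rad.

1.25°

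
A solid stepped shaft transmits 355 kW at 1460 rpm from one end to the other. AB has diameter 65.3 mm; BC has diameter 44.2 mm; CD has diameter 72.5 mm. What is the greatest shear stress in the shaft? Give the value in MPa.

ω = 2π·1460/60 = 152.9 rad/s, so T = P/ω = 355×10³ / 152.9 = 2322 N·m.
Under the same torque, τ_max = 16T/(πd³) is largest where d is smallest — segment BC (d = 44.2 mm).
τ_max = 16·2322/(π·(0.0442)³) = 1.369×10^8 Pa.

137 MPa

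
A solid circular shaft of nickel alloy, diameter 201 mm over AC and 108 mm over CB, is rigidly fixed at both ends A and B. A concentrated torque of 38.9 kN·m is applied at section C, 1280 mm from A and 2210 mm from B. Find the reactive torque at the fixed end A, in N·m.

Compatibility: T_A·a/J_AC = T_B·b/J_CB with T_A + T_B = T₀.
J_AC = 1.60×10^-4 m⁴, J_CB = 1.34×10^-5 m⁴, so T_A = T₀·(J_AC/a)/((J_AC/a)+(J_CB/b)) = 37110 N·m, T_B = 1791 N·m.

37100 N·m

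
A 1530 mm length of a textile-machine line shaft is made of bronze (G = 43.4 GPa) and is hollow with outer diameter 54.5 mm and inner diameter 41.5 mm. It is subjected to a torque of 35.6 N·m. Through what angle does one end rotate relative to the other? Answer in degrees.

J = π(d_o⁴ − d_i⁴)/32 = π(0.0545⁴ − 0.0415⁴)/32 = 5.749×10^-7 m⁴.
θ = T·L/(G·J) = 35.60 × 1.53 / (43.4×10⁹ × 5.749×10^-7) = 2.183×10^-3 rad.

0.125°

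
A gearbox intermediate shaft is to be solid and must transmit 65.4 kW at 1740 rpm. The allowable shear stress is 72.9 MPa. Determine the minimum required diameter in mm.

ω = 2π·1740/60 = 182.2 rad/s, so T = P/ω = 65.4×10³ / 182.2 = 358.9 N·m.
For a solid shaft τ_max = 16T/(πd³), so d = (16T/(π τ_allow))^(1/3) = (16·358.9/(π·7.29×10^7))^(1/3) = 0.02927 m.

29.3 mm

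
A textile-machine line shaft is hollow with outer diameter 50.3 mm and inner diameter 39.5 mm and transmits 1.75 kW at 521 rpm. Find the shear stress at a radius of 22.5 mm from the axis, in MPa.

1.85 MPa

ω = 2π·521/60 = 54.56 rad/s, so T = P/ω = 1.75×10³ / 54.56 = 32.08 N·m.
J = π(d_o⁴ − d_i⁴)/32 = π(0.0503⁴ − 0.0395⁴)/32 = 3.895×10^-7 m⁴.
Shear stress varies linearly with radius: τ = T·r/J = 32.08 × 0.0225 / 3.895×10^-7 = 1.853×10^6 Pa.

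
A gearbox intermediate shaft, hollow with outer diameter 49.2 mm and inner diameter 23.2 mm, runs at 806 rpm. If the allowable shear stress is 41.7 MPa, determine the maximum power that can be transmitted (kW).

J = π(d_o⁴ − d_i⁴)/32 = π(0.0492⁴ − 0.0232⁴)/32 = 5.468×10^-7 m⁴.
T_max = τ_allow·J/r = 4.17×10^7 × 5.468×10^-7 / 0.0246 = 926.9 N·m.
ω = 2π·806/60 = 84.40 rad/s, so P_max = T_max·ω = 7.824×10^4 W.

78.2 kW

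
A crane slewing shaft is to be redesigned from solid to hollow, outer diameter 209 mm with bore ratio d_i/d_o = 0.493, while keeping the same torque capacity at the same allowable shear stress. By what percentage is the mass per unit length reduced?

Equal τ_max and T ⇒ the solid shaft needs d_s³ = d_o³(1−k⁴), so d_s = 209·(1−0.493⁴)^(1/3) = 204.8 mm.
Area ratio A_h/A_s = d_o²(1−k²)/d_s² = (1−k²)/(1−k⁴)^(2/3) = 0.7883.
Mass saving = 1 − 0.7883 = 21.2 %.

21.2 %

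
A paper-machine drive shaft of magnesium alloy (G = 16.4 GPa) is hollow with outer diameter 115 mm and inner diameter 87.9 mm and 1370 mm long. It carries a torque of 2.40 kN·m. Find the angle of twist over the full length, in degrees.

J = π(d_o⁴ − d_i⁴)/32 = π(0.115⁴ − 0.0879⁴)/32 = 1.131×10^-5 m⁴.
θ = T·L/(G·J) = 2400 × 1.37 / (16.4×10⁹ × 1.131×10^-5) = 0.01773 rad.

1.02°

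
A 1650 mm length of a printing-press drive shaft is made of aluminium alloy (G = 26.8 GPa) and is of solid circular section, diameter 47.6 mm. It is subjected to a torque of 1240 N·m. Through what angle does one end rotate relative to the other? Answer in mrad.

J = πd⁴/32 = π(0.0476)⁴/32 = 5.040×10^-7 m⁴.
θ = T·L/(G·J) = 1240 × 1.65 / (26.8×10⁹ × 5.040×10^-7) = 0.1515 rad.

151 mrad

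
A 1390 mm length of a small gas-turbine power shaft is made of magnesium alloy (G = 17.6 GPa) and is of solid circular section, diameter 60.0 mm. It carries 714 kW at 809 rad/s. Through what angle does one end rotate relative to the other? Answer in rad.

0.0548 rad

ω = 809 rad/s, so T = P/ω = 714×10³ / 809.0 = 882.6 N·m.
J = πd⁴/32 = π(0.0600)⁴/32 = 1.272×10^-6 m⁴.
θ = T·L/(G·J) = 882.6 × 1.39 / (17.6×10⁹ × 1.272×10^-6) = 0.05478 rad.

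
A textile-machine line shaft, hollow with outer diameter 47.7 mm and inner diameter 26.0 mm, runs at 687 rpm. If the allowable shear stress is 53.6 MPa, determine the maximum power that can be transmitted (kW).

74.9 kW

J = π(d_o⁴ − d_i⁴)/32 = π(0.0477⁴ − 0.0260⁴)/32 = 4.634×10^-7 m⁴.
T_max = τ_allow·J/r = 5.36×10^7 × 4.634×10^-7 / 0.0239 = 1041 N·m.
ω = 2π·687/60 = 71.94 rad/s, so P_max = T_max·ω = 7.492×10^4 W.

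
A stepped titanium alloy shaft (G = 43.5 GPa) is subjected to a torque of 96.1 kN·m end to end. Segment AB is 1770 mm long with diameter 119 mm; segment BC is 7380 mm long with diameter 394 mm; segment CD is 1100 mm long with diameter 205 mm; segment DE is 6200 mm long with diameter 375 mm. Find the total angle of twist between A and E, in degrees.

J_AB = π(0.119)⁴/32 = 1.97×10^-5 m⁴; J_BC = π(0.394)⁴/32 = 2.37×10^-3 m⁴; J_CD = π(0.205)⁴/32 = 1.73×10^-4 m⁴; J_DE = π(0.375)⁴/32 = 1.94×10^-3 m⁴.
θ = (T/G)·Σ L_i/J_i = (96100/43.5×10⁹)·(1.77/1.97×10^-5 + 7.38/2.37×10^-3 + 1.10/1.73×10^-4 + 6.20/1.94×10^-3) = 0.2266 rad.

13.0°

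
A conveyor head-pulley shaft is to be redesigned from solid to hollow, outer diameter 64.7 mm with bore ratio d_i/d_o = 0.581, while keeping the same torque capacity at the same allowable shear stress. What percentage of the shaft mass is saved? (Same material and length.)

28.2 %

Equal τ_max and T ⇒ the solid shaft needs d_s³ = d_o³(1−k⁴), so d_s = 64.7·(1−0.581⁴)^(1/3) = 62.14 mm.
Area ratio A_h/A_s = d_o²(1−k²)/d_s² = (1−k²)/(1−k⁴)^(2/3) = 0.7181.
Mass saving = 1 − 0.7181 = 28.2 %.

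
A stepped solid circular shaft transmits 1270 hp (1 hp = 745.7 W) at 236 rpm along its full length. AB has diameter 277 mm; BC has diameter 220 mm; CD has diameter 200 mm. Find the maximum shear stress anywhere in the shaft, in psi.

ω = 2π·236/60 = 24.71 rad/s, so T = P/ω = 1270×745.7 / 24.71 = 38320 N·m.
Under the same torque, τ_max = 16T/(πd³) is largest where d is smallest — segment CD (d = 200 mm).
τ_max = 16·38320/(π·(0.200)³) = 2.440×10^7 Pa.

3540 psi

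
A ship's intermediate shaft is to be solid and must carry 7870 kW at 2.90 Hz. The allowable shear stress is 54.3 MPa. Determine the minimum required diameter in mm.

343 mm

ω = 2π·2.90 = 18.22 rad/s, so T = P/ω = 7870×10³ / 18.22 = 431900 N·m.
For a solid shaft τ_max = 16T/(πd³), so d = (16T/(π τ_allow))^(1/3) = (16·431900/(π·5.43×10^7))^(1/3) = 0.3434 m.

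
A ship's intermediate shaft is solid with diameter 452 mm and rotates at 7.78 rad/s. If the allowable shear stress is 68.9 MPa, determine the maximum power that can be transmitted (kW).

J = πd⁴/32 = π(0.452)⁴/32 = 4.098×10^-3 m⁴.
T_max = τ_allow·J/r = 6.89×10^7 × 4.098×10^-3 / 0.226 = 1.249e6 N·m.
ω = 7.78 rad/s, so P_max = T_max·ω = 9.720×10^6 W.

9720 kW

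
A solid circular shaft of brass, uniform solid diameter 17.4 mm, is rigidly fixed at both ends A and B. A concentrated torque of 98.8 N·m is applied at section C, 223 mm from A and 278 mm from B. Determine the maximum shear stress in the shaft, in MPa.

With uniform GJ and both ends fixed, compatibility θ_AC = θ_CB gives T_A·a = T_B·b, together with T_A + T_B = T₀.
T_A = T₀·b/(a+b) = 98.80·278/501.0 = 54.82 N·m; T_B = 43.98 N·m.
τ in each portion: τ_AC = 5.30×10^7 Pa, τ_CB = 4.25×10^7 Pa; maximum is in AC.
τ_max = T_AC·r/J = 54.82·0.00870/9.00×10^-9 = 5.300×10^7 Pa.

53.0 MPa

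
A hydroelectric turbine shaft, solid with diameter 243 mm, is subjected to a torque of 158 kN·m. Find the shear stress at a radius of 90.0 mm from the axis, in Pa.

4.15e7 Pa

J = πd⁴/32 = π(0.243)⁴/32 = 3.423×10^-4 m⁴.
Shear stress varies linearly with radius: τ = T·r/J = 158000 × 0.0900 / 3.423×10^-4 = 4.154×10^7 Pa.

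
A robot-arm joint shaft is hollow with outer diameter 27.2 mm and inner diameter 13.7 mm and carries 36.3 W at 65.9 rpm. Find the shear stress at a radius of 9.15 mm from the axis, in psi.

139 psi

ω = 2π·65.9/60 = 6.901 rad/s, so T = P/ω = 36.3 / 6.901 = 5.260 N·m.
J = π(d_o⁴ − d_i⁴)/32 = π(0.0272⁴ − 0.0137⁴)/32 = 5.028×10^-8 m⁴.
Shear stress varies linearly with radius: τ = T·r/J = 5.260 × 0.00915 / 5.028×10^-8 = 9.573×10^5 Pa.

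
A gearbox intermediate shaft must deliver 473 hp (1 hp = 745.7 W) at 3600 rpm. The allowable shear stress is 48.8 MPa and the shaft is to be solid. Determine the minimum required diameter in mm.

ω = 2π·3600/60 = 377.0 rad/s, so T = P/ω = 473×745.7 / 377.0 = 935.6 N·m.
For a solid shaft τ_max = 16T/(πd³), so d = (16T/(π τ_allow))^(1/3) = (16·935.6/(π·4.88×10^7))^(1/3) = 0.04605 m.

46.0 mm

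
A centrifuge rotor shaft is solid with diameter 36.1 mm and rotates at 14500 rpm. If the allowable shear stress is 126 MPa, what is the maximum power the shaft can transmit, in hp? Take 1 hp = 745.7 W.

2370 hp

J = πd⁴/32 = π(0.0361)⁴/32 = 1.667×10^-7 m⁴.
T_max = τ_allow·J/r = 1.26×10^8 × 1.667×10^-7 / 0.0181 = 1164 N·m.
ω = 2π·14500/60 = 1518 rad/s, so P_max = T_max·ω = 1.767×10^6 W.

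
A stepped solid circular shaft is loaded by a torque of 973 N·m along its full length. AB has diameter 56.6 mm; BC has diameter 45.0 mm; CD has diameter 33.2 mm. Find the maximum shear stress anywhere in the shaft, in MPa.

135 MPa

Under the same torque, τ_max = 16T/(πd³) is largest where d is smallest — segment CD (d = 33.2 mm).
τ_max = 16·973.0/(π·(0.0332)³) = 1.354×10^8 Pa.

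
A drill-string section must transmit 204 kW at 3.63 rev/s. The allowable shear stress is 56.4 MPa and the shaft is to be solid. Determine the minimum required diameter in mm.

ω = 2π·3.63 = 22.81 rad/s, so T = P/ω = 204×10³ / 22.81 = 8944 N·m.
For a solid shaft τ_max = 16T/(πd³), so d = (16T/(π τ_allow))^(1/3) = (16·8944/(π·5.64×10^7))^(1/3) = 0.09313 m.

93.1 mm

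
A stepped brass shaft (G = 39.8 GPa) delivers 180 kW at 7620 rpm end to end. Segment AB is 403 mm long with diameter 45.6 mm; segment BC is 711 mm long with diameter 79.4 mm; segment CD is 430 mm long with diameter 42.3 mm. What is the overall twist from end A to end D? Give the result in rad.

ω = 2π·7620/60 = 798.0 rad/s, so T = P/ω = 180×10³ / 798.0 = 225.6 N·m.
J_AB = π(0.0456)⁴/32 = 4.24×10^-7 m⁴; J_BC = π(0.0794)⁴/32 = 3.90×10^-6 m⁴; J_CD = π(0.0423)⁴/32 = 3.14×10^-7 m⁴.
θ = (T/G)·Σ L_i/J_i = (225.6/39.8×10⁹)·(0.403/4.24×10^-7 + 0.711/3.90×10^-6 + 0.430/3.14×10^-7) = 0.01417 rad.

0.0142 rad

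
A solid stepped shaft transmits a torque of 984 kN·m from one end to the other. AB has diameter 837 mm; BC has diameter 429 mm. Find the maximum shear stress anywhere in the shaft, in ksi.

Under the same torque, τ_max = 16T/(πd³) is largest where d is smallest — segment BC (d = 429 mm).
τ_max = 16·984000/(π·(0.429)³) = 6.347×10^7 Pa.

9.21 ksi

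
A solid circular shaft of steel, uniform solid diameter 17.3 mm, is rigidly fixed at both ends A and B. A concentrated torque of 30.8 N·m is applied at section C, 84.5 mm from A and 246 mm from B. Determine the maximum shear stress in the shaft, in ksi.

With uniform GJ and both ends fixed, compatibility θ_AC = θ_CB gives T_A·a = T_B·b, together with T_A + T_B = T₀.
T_A = T₀·b/(a+b) = 30.80·246/330.5 = 22.93 N·m; T_B = 7.875 N·m.
τ in each portion: τ_AC = 2.25×10^7 Pa, τ_CB = 7.75×10^6 Pa; maximum is in AC.
τ_max = T_AC·r/J = 22.93·0.00865/8.79×10^-9 = 2.255×10^7 Pa.

3.27 ksi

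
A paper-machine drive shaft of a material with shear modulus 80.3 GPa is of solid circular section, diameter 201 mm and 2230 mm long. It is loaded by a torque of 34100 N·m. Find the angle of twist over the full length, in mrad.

J = πd⁴/32 = π(0.201)⁴/32 = 1.602×10^-4 m⁴.
θ = T·L/(G·J) = 34100 × 2.23 / (80.3×10⁹ × 1.602×10^-4) = 5.910×10^-3 rad.

5.91 mrad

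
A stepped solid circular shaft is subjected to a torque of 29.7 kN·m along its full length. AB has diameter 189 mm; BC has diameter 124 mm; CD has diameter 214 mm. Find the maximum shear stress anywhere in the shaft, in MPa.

79.3 MPa

Under the same torque, τ_max = 16T/(πd³) is largest where d is smallest — segment BC (d = 124 mm).
τ_max = 16·29700/(π·(0.124)³) = 7.933×10^7 Pa.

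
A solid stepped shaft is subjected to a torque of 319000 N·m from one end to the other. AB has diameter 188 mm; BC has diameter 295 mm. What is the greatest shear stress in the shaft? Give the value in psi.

Under the same torque, τ_max = 16T/(πd³) is largest where d is smallest — segment AB (d = 188 mm).
τ_max = 16·319000/(π·(0.188)³) = 2.445×10^8 Pa.

35500 psi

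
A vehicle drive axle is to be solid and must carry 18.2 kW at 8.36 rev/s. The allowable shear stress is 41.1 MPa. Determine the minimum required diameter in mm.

35.0 mm

ω = 2π·8.36 = 52.53 rad/s, so T = P/ω = 18.2×10³ / 52.53 = 346.5 N·m.
For a solid shaft τ_max = 16T/(πd³), so d = (16T/(π τ_allow))^(1/3) = (16·346.5/(π·4.11×10^7))^(1/3) = 0.03502 m.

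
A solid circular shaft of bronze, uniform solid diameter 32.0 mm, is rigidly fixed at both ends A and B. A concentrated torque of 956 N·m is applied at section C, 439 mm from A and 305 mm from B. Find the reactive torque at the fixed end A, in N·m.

With uniform GJ and both ends fixed, compatibility θ_AC = θ_CB gives T_A·a = T_B·b, together with T_A + T_B = T₀.
T_A = T₀·b/(a+b) = 956.0·305/744.0 = 391.9 N·m; T_B = 564.1 N·m.

392 N·m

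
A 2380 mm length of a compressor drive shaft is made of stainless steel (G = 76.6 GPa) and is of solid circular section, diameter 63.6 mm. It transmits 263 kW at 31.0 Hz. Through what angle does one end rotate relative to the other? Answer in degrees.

1.50°

ω = 2π·31.0 = 194.8 rad/s, so T = P/ω = 263×10³ / 194.8 = 1350 N·m.
J = πd⁴/32 = π(0.0636)⁴/32 = 1.606×10^-6 m⁴.
θ = T·L/(G·J) = 1350 × 2.38 / (76.6×10⁹ × 1.606×10^-6) = 0.02612 rad.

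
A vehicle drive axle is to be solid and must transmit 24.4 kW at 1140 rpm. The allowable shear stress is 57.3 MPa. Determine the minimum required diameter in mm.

ω = 2π·1140/60 = 119.4 rad/s, so T = P/ω = 24.4×10³ / 119.4 = 204.4 N·m.
For a solid shaft τ_max = 16T/(πd³), so d = (16T/(π τ_allow))^(1/3) = (16·204.4/(π·5.73×10^7))^(1/3) = 0.02629 m.

26.3 mm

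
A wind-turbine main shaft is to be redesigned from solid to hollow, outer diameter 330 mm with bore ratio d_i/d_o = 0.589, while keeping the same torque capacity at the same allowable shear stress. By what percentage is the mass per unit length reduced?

Equal τ_max and T ⇒ the solid shaft needs d_s³ = d_o³(1−k⁴), so d_s = 330·(1−0.589⁴)^(1/3) = 316.2 mm.
Area ratio A_h/A_s = d_o²(1−k²)/d_s² = (1−k²)/(1−k⁴)^(2/3) = 0.7114.
Mass saving = 1 − 0.7114 = 28.9 %.

28.9 %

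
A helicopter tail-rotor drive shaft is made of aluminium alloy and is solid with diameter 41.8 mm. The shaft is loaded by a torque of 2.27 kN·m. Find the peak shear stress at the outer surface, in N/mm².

J = πd⁴/32 = π(0.0418)⁴/32 = 2.997×10^-7 m⁴.
τ_max = T·r/J = 2270 × 0.0209 / 2.997×10^-7 = 1.583×10^8 Pa.

158 N/mm²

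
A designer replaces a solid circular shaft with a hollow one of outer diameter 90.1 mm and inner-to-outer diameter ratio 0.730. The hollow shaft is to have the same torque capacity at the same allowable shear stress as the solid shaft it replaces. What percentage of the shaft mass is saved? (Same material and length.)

41.6 %

Equal τ_max and T ⇒ the solid shaft needs d_s³ = d_o³(1−k⁴), so d_s = 90.1·(1−0.730⁴)^(1/3) = 80.61 mm.
Area ratio A_h/A_s = d_o²(1−k²)/d_s² = (1−k²)/(1−k⁴)^(2/3) = 0.5836.
Mass saving = 1 − 0.5836 = 41.6 %.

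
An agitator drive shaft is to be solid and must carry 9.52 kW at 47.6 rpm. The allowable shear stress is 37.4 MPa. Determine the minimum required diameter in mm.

63.8 mm

ω = 2π·47.6/60 = 4.985 rad/s, so T = P/ω = 9.52×10³ / 4.985 = 1910 N·m.
For a solid shaft τ_max = 16T/(πd³), so d = (16T/(π τ_allow))^(1/3) = (16·1910/(π·3.74×10^7))^(1/3) = 0.06383 m.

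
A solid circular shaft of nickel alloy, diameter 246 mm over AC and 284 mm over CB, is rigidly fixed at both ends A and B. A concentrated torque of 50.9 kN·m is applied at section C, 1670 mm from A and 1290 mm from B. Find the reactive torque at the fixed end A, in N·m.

Compatibility: T_A·a/J_AC = T_B·b/J_CB with T_A + T_B = T₀.
J_AC = 3.60×10^-4 m⁴, J_CB = 6.39×10^-4 m⁴, so T_A = T₀·(J_AC/a)/((J_AC/a)+(J_CB/b)) = 15430 N·m, T_B = 35470 N·m.

15400 N·m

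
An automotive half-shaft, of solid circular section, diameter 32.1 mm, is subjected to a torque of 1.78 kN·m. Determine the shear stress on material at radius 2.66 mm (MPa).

45.4 MPa

J = πd⁴/32 = π(0.0321)⁴/32 = 1.042×10^-7 m⁴.
Shear stress varies linearly with radius: τ = T·r/J = 1780 × 0.00266 / 1.042×10^-7 = 4.542×10^7 Pa.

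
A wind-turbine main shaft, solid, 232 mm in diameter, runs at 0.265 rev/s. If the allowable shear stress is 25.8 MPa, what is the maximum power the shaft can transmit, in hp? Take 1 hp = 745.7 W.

J = πd⁴/32 = π(0.232)⁴/32 = 2.844×10^-4 m⁴.
T_max = τ_allow·J/r = 2.58×10^7 × 2.844×10^-4 / 0.116 = 63260 N·m.
ω = 2π·0.265 = 1.665 rad/s, so P_max = T_max·ω = 1.053×10^5 W.

141 hp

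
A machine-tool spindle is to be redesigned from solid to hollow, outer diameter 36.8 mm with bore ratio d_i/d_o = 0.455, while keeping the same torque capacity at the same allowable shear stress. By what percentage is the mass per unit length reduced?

Equal τ_max and T ⇒ the solid shaft needs d_s³ = d_o³(1−k⁴), so d_s = 36.8·(1−0.455⁴)^(1/3) = 36.27 mm.
Area ratio A_h/A_s = d_o²(1−k²)/d_s² = (1−k²)/(1−k⁴)^(2/3) = 0.8165.
Mass saving = 1 − 0.8165 = 18.4 %.

18.4 %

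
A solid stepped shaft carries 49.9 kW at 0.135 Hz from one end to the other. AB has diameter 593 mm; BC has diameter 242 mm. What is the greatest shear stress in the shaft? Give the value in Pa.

ω = 2π·0.135 = 0.8482 rad/s, so T = P/ω = 49.9×10³ / 0.8482 = 58830 N·m.
Under the same torque, τ_max = 16T/(πd³) is largest where d is smallest — segment BC (d = 242 mm).
τ_max = 16·58830/(π·(0.242)³) = 2.114×10^7 Pa.

2.11e7 Pa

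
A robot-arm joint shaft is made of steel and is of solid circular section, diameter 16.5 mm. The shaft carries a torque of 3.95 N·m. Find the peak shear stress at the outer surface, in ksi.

0.650 ksi

J = πd⁴/32 = π(0.0165)⁴/32 = 7.277×10^-9 m⁴.
τ_max = T·r/J = 3.950 × 0.00825 / 7.277×10^-9 = 4.478×10^6 Pa.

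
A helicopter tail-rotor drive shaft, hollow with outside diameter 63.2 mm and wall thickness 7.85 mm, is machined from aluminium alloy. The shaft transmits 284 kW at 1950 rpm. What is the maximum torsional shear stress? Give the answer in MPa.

ω = 2π·1950/60 = 204.2 rad/s, so T = P/ω = 284×10³ / 204.2 = 1391 N·m.
J = π(d_o⁴ − d_i⁴)/32 = π(0.0632⁴ − 0.0475⁴)/32 = 1.067×10^-6 m⁴.
τ_max = T·r/J = 1391 × 0.0316 / 1.067×10^-6 = 4.121×10^7 Pa.

41.2 MPa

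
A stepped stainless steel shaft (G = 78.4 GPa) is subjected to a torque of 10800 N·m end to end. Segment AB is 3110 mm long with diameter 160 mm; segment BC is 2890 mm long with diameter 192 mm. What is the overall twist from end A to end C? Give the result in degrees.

0.552°

J_AB = π(0.160)⁴/32 = 6.43×10^-5 m⁴; J_BC = π(0.192)⁴/32 = 1.33×10^-4 m⁴.
θ = (T/G)·Σ L_i/J_i = (10800/78.4×10⁹)·(3.11/6.43×10^-5 + 2.89/1.33×10^-4) = 9.643×10^-3 rad.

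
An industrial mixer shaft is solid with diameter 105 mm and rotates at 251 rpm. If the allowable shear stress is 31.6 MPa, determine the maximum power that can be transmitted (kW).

J = πd⁴/32 = π(0.105)⁴/32 = 1.193×10^-5 m⁴.
T_max = τ_allow·J/r = 3.16×10^7 × 1.193×10^-5 / 0.0525 = 7183 N·m.
ω = 2π·251/60 = 26.28 rad/s, so P_max = T_max·ω = 1.888×10^5 W.

189 kW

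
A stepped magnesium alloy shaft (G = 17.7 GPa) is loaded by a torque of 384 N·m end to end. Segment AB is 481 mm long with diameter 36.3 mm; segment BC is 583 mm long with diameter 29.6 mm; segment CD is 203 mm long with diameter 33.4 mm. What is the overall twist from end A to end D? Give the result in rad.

J_AB = π(0.0363)⁴/32 = 1.70×10^-7 m⁴; J_BC = π(0.0296)⁴/32 = 7.54×10^-8 m⁴; J_CD = π(0.0334)⁴/32 = 1.22×10^-7 m⁴.
θ = (T/G)·Σ L_i/J_i = (384.0/17.7×10⁹)·(0.481/1.70×10^-7 + 0.583/7.54×10^-8 + 0.203/1.22×10^-7) = 0.2651 rad.

0.265 rad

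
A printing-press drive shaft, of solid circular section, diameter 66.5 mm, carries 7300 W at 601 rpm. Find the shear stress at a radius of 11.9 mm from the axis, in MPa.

0.719 MPa

ω = 2π·601/60 = 62.94 rad/s, so T = P/ω = 7300 / 62.94 = 116.0 N·m.
J = πd⁴/32 = π(0.0665)⁴/32 = 1.920×10^-6 m⁴.
Shear stress varies linearly with radius: τ = T·r/J = 116.0 × 0.0119 / 1.920×10^-6 = 7.189×10^5 Pa.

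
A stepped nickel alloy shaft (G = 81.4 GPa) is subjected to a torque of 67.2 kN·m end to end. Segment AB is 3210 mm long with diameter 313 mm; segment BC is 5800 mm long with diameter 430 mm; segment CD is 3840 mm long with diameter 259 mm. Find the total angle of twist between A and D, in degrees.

J_AB = π(0.313)⁴/32 = 9.42×10^-4 m⁴; J_BC = π(0.430)⁴/32 = 3.36×10^-3 m⁴; J_CD = π(0.259)⁴/32 = 4.42×10^-4 m⁴.
θ = (T/G)·Σ L_i/J_i = (67200/81.4×10⁹)·(3.21/9.42×10^-4 + 5.80/3.36×10^-3 + 3.84/4.42×10^-4) = 0.01141 rad.

0.654°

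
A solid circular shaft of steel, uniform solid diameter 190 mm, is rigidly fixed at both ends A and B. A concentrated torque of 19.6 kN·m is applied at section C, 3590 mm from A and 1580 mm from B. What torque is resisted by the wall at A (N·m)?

With uniform GJ and both ends fixed, compatibility θ_AC = θ_CB gives T_A·a = T_B·b, together with T_A + T_B = T₀.
T_A = T₀·b/(a+b) = 19600·1580/5170 = 5990 N·m; T_B = 13610 N·m.

5990 N·m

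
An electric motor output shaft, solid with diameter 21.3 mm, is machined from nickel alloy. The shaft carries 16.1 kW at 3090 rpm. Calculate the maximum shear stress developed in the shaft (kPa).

26200 kPa

ω = 2π·3090/60 = 323.6 rad/s, so T = P/ω = 16.1×10³ / 323.6 = 49.76 N·m.
J = πd⁴/32 = π(0.0213)⁴/32 = 2.021×10^-8 m⁴.
τ_max = T·r/J = 49.76 × 0.0106 / 2.021×10^-8 = 2.622×10^7 Pa.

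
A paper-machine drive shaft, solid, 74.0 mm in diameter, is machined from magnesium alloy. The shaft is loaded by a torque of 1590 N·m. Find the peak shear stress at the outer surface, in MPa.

J = πd⁴/32 = π(0.0740)⁴/32 = 2.944×10^-6 m⁴.
τ_max = T·r/J = 1590 × 0.0370 / 2.944×10^-6 = 1.998×10^7 Pa.

20.0 MPa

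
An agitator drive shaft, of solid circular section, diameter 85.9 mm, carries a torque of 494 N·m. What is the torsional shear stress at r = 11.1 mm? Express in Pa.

J = πd⁴/32 = π(0.0859)⁴/32 = 5.345×10^-6 m⁴.
Shear stress varies linearly with radius: τ = T·r/J = 494.0 × 0.0111 / 5.345×10^-6 = 1.026×10^6 Pa.

1.03e6 Pa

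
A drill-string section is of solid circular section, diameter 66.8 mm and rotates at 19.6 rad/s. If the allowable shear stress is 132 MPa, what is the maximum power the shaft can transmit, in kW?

J = πd⁴/32 = π(0.0668)⁴/32 = 1.955×10^-6 m⁴.
T_max = τ_allow·J/r = 1.32×10^8 × 1.955×10^-6 / 0.0334 = 7726 N·m.
ω = 19.6 rad/s, so P_max = T_max·ω = 1.514×10^5 W.

151 kW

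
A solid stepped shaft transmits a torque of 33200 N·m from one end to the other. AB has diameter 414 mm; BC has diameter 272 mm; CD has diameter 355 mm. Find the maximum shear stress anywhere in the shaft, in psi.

1220 psi

Under the same torque, τ_max = 16T/(πd³) is largest where d is smallest — segment BC (d = 272 mm).
τ_max = 16·33200/(π·(0.272)³) = 8.402×10^6 Pa.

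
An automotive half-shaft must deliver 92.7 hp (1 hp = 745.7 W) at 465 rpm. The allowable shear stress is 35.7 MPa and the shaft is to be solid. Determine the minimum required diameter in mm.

58.7 mm

ω = 2π·465/60 = 48.69 rad/s, so T = P/ω = 92.7×745.7 / 48.69 = 1420 N·m.
For a solid shaft τ_max = 16T/(πd³), so d = (16T/(π τ_allow))^(1/3) = (16·1420/(π·3.57×10^7))^(1/3) = 0.05872 m.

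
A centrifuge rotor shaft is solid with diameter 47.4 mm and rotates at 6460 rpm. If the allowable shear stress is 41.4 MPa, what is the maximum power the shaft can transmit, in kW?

J = πd⁴/32 = π(0.0474)⁴/32 = 4.956×10^-7 m⁴.
T_max = τ_allow·J/r = 4.14×10^7 × 4.956×10^-7 / 0.0237 = 865.7 N·m.
ω = 2π·6460/60 = 676.5 rad/s, so P_max = T_max·ω = 5.856×10^5 W.

586 kW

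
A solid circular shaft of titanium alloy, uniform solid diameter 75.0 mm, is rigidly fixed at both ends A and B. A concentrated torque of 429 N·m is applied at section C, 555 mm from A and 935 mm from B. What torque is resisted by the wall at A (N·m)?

With uniform GJ and both ends fixed, compatibility θ_AC = θ_CB gives T_A·a = T_B·b, together with T_A + T_B = T₀.
T_A = T₀·b/(a+b) = 429.0·935/1490 = 269.2 N·m; T_B = 159.8 N·m.

269 N·m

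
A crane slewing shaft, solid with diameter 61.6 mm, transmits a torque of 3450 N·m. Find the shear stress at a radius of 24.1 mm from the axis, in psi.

J = πd⁴/32 = π(0.0616)⁴/32 = 1.414×10^-6 m⁴.
Shear stress varies linearly with radius: τ = T·r/J = 3450 × 0.0241 / 1.414×10^-6 = 5.882×10^7 Pa.

8530 psi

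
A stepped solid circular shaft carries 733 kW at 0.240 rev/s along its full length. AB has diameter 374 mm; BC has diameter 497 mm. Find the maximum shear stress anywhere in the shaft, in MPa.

ω = 2π·0.240 = 1.508 rad/s, so T = P/ω = 733×10³ / 1.508 = 486100 N·m.
Under the same torque, τ_max = 16T/(πd³) is largest where d is smallest — segment AB (d = 374 mm).
τ_max = 16·486100/(π·(0.374)³) = 4.732×10^7 Pa.

47.3 MPa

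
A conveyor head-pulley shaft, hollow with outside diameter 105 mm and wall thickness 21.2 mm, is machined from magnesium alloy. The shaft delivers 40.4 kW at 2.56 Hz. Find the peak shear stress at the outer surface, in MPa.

12.6 MPa

ω = 2π·2.56 = 16.08 rad/s, so T = P/ω = 40.4×10³ / 16.08 = 2512 N·m.
J = π(d_o⁴ − d_i⁴)/32 = π(0.105⁴ − 0.0626⁴)/32 = 1.043×10^-5 m⁴.
τ_max = T·r/J = 2512 × 0.0525 / 1.043×10^-5 = 1.265×10^7 Pa.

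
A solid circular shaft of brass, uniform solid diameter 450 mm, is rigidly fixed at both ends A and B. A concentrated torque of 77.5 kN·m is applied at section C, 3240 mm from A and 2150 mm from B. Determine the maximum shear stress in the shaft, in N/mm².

With uniform GJ and both ends fixed, compatibility θ_AC = θ_CB gives T_A·a = T_B·b, together with T_A + T_B = T₀.
T_A = T₀·b/(a+b) = 77500·2150/5390 = 30910 N·m; T_B = 46590 N·m.
τ in each portion: τ_AC = 1.73×10^6 Pa, τ_CB = 2.60×10^6 Pa; maximum is in CB.
τ_max = T_CB·r/J = 46590·0.225/4.03×10^-3 = 2.604×10^6 Pa.

2.60 N/mm²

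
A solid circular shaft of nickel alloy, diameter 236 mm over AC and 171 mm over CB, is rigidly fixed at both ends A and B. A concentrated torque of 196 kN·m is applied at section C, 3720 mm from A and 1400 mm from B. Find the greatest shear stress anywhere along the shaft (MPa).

Compatibility: T_A·a/J_AC = T_B·b/J_CB with T_A + T_B = T₀.
J_AC = 3.05×10^-4 m⁴, J_CB = 8.39×10^-5 m⁴, so T_A = T₀·(J_AC/a)/((J_AC/a)+(J_CB/b)) = 113100 N·m, T_B = 82860 N·m.
τ in each portion: τ_AC = 4.38×10^7 Pa, τ_CB = 8.44×10^7 Pa; maximum is in CB.
τ_max = T_CB·r/J = 82860·0.0855/8.39×10^-5 = 8.440×10^7 Pa.

84.4 MPa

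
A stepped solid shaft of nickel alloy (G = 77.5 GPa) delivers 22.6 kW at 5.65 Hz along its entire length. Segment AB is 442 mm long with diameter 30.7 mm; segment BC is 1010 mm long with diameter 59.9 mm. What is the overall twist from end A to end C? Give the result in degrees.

2.76°

ω = 2π·5.65 = 35.50 rad/s, so T = P/ω = 22.6×10³ / 35.50 = 636.6 N·m.
J_AB = π(0.0307)⁴/32 = 8.72×10^-8 m⁴; J_BC = π(0.0599)⁴/32 = 1.26×10^-6 m⁴.
θ = (T/G)·Σ L_i/J_i = (636.6/77.5×10⁹)·(0.442/8.72×10^-8 + 1.01/1.26×10^-6) = 0.04820 rad.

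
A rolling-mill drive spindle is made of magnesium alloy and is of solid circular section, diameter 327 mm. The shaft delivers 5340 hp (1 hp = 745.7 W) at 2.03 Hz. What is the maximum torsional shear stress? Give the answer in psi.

ω = 2π·2.03 = 12.75 rad/s, so T = P/ω = 5340×745.7 / 12.75 = 312200 N·m.
J = πd⁴/32 = π(0.327)⁴/32 = 1.123×10^-3 m⁴.
τ_max = T·r/J = 312200 × 0.164 / 1.123×10^-3 = 4.547×10^7 Pa.

6600 psi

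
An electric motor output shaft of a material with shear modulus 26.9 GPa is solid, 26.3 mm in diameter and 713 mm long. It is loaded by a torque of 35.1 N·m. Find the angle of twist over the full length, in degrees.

1.13°

J = πd⁴/32 = π(0.0263)⁴/32 = 4.697×10^-8 m⁴.
θ = T·L/(G·J) = 35.10 × 0.713 / (26.9×10⁹ × 4.697×10^-8) = 0.01981 rad.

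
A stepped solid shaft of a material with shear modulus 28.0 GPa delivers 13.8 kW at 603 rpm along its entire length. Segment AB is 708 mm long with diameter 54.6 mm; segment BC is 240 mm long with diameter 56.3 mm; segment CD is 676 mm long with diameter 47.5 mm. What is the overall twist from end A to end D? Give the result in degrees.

1.08°

ω = 2π·603/60 = 63.15 rad/s, so T = P/ω = 13.8×10³ / 63.15 = 218.5 N·m.
J_AB = π(0.0546)⁴/32 = 8.73×10^-7 m⁴; J_BC = π(0.0563)⁴/32 = 9.86×10^-7 m⁴; J_CD = π(0.0475)⁴/32 = 5.00×10^-7 m⁴.
θ = (T/G)·Σ L_i/J_i = (218.5/28.0×10⁹)·(0.708/8.73×10^-7 + 0.240/9.86×10^-7 + 0.676/5.00×10^-7) = 0.01879 rad.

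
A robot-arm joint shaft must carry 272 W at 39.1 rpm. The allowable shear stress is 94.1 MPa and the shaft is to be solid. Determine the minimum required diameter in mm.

15.3 mm

ω = 2π·39.1/60 = 4.095 rad/s, so T = P/ω = 272 / 4.095 = 66.43 N·m.
For a solid shaft τ_max = 16T/(πd³), so d = (16T/(π τ_allow))^(1/3) = (16·66.43/(π·9.41×10^7))^(1/3) = 0.01532 m.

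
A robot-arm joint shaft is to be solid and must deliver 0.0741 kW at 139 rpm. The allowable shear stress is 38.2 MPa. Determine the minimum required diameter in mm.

ω = 2π·139/60 = 14.56 rad/s, so T = P/ω = 0.0741×10³ / 14.56 = 5.091 N·m.
For a solid shaft τ_max = 16T/(πd³), so d = (16T/(π τ_allow))^(1/3) = (16·5.091/(π·3.82×10^7))^(1/3) = 0.008788 m.

8.79 mm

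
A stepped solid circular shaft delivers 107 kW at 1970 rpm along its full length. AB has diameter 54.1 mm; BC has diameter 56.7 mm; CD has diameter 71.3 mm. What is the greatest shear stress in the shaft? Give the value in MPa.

16.7 MPa

ω = 2π·1970/60 = 206.3 rad/s, so T = P/ω = 107×10³ / 206.3 = 518.7 N·m.
Under the same torque, τ_max = 16T/(πd³) is largest where d is smallest — segment AB (d = 54.1 mm).
τ_max = 16·518.7/(π·(0.0541)³) = 1.668×10^7 Pa.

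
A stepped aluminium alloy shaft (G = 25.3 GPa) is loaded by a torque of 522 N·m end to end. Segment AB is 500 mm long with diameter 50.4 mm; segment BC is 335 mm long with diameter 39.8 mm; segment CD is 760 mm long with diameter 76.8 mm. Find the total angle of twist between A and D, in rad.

0.0489 rad

J_AB = π(0.0504)⁴/32 = 6.33×10^-7 m⁴; J_BC = π(0.0398)⁴/32 = 2.46×10^-7 m⁴; J_CD = π(0.0768)⁴/32 = 3.42×10^-6 m⁴.
θ = (T/G)·Σ L_i/J_i = (522.0/25.3×10⁹)·(0.500/6.33×10^-7 + 0.335/2.46×10^-7 + 0.760/3.42×10^-6) = 0.04893 rad.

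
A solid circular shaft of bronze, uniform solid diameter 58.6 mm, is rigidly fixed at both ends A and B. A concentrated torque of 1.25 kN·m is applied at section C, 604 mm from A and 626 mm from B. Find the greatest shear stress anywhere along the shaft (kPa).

16100 kPa

With uniform GJ and both ends fixed, compatibility θ_AC = θ_CB gives T_A·a = T_B·b, together with T_A + T_B = T₀.
T_A = T₀·b/(a+b) = 1250·626/1230 = 636.2 N·m; T_B = 613.8 N·m.
τ in each portion: τ_AC = 1.61×10^7 Pa, τ_CB = 1.55×10^7 Pa; maximum is in AC.
τ_max = T_AC·r/J = 636.2·0.0293/1.16×10^-6 = 1.610×10^7 Pa.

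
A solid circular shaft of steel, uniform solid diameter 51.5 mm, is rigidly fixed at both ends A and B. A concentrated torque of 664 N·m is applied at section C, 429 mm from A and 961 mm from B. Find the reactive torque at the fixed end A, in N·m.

459 N·m

With uniform GJ and both ends fixed, compatibility θ_AC = θ_CB gives T_A·a = T_B·b, together with T_A + T_B = T₀.
T_A = T₀·b/(a+b) = 664.0·961/1390 = 459.1 N·m; T_B = 204.9 N·m.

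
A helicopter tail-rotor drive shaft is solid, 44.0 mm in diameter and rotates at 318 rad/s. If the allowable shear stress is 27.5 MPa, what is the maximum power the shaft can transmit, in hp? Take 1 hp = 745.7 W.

196 hp

J = πd⁴/32 = π(0.0440)⁴/32 = 3.680×10^-7 m⁴.
T_max = τ_allow·J/r = 2.75×10^7 × 3.680×10^-7 / 0.0220 = 460.0 N·m.
ω = 318 rad/s, so P_max = T_max·ω = 1.463×10^5 W.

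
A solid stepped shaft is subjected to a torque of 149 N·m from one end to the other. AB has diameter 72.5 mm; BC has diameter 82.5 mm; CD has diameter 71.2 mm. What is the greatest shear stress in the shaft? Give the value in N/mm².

2.10 N/mm²

Under the same torque, τ_max = 16T/(πd³) is largest where d is smallest — segment CD (d = 71.2 mm).
τ_max = 16·149.0/(π·(0.0712)³) = 2.102×10^6 Pa.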